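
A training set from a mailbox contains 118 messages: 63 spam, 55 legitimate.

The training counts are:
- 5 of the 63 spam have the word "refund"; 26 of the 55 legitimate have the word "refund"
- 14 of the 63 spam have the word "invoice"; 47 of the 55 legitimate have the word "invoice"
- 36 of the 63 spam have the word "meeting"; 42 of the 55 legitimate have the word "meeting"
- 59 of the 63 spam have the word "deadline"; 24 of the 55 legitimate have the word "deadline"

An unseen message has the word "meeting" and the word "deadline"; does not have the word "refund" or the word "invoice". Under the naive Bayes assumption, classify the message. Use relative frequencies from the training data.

spam

spam: (63/118) × (58/63) × (49/63) × (36/63) × (59/63) ≈ 0.204586
legitimate: (55/118) × (29/55) × (8/55) × (42/55) × (24/55) ≈ 0.0119118
Highest score → spam.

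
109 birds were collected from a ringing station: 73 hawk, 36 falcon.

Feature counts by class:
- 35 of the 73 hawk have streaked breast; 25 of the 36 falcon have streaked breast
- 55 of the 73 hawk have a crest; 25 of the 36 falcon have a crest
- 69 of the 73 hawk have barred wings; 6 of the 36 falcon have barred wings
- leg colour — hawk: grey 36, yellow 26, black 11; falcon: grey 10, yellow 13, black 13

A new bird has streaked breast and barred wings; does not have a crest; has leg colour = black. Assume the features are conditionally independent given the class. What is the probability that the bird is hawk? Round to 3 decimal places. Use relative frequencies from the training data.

hawk: (73/109) × (35/73) × (18/73) × (69/73) × (11/73) ≈ 0.0112768
falcon: (36/109) × (25/36) × (11/36) × (6/36) × (13/36) ≈ 0.00421787
P(hawk | x) = 0.0112768 / 0.01549467 ≈ 0.728

0.728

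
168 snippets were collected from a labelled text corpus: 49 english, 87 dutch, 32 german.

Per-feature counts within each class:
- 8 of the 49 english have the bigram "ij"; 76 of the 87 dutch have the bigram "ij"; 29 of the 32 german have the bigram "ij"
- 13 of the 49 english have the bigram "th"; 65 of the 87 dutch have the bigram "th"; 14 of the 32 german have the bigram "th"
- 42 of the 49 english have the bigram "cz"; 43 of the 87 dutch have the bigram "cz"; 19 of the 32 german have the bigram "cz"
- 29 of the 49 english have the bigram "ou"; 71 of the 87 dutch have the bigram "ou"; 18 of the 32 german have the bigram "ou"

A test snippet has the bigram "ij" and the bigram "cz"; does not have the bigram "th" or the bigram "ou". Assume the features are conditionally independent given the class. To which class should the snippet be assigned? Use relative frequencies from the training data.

english: (49/168) × (8/49) × (36/49) × (42/49) × (20/49) ≈ 0.0122398
dutch: (87/168) × (76/87) × (22/87) × (43/87) × (16/87) ≈ 0.0103982
german: (32/168) × (29/32) × (18/32) × (19/32) × (14/32) = 0.0252227783203125
Highest score → german.

german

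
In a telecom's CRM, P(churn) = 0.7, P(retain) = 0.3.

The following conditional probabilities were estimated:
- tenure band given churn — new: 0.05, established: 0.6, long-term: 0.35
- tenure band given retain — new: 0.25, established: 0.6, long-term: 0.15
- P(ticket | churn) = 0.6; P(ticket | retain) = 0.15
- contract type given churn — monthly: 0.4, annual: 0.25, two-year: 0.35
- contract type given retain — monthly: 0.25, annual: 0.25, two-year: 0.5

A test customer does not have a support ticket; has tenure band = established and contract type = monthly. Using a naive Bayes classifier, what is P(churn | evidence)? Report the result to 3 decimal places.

churn: 0.7 × 0.6 × (1−0.6) × 0.4 = 0.0672
retain: 0.3 × 0.6 × (1−0.15) × 0.25 = 0.03825
P(churn | x) = 0.0672 / 0.10545 ≈ 0.637

0.637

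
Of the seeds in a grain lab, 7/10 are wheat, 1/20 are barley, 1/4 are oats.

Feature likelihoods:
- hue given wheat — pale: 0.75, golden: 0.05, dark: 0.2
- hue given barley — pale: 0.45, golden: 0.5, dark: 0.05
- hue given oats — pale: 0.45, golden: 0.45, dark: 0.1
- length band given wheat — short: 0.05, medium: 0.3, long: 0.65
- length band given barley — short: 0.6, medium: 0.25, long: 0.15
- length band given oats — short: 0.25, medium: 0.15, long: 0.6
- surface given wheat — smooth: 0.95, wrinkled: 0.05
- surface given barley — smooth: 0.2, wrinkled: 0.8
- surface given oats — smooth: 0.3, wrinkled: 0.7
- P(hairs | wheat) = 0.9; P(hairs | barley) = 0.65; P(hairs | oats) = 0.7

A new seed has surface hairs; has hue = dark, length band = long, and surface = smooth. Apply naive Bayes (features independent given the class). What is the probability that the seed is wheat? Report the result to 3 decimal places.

0.961

wheat: 0.7 × 0.2 × 0.65 × 0.95 × 0.9 = 0.077805
barley: 0.05 × 0.05 × 0.15 × 0.2 × 0.65 = 0.00004875
oats: 0.25 × 0.1 × 0.6 × 0.3 × 0.7 = 0.00315
P(wheat | x) = 0.077805 / 0.08100375 ≈ 0.961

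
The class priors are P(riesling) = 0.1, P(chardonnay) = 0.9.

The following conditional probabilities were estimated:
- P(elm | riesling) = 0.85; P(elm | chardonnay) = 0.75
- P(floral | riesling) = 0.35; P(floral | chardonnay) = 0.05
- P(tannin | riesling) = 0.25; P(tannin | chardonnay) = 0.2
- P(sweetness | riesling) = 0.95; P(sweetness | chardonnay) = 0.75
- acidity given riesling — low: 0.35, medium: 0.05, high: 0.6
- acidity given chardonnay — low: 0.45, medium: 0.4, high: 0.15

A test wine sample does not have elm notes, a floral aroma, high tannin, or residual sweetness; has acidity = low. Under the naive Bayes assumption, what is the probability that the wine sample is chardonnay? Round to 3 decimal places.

0.993

riesling: 0.1 × (1−0.85) × (1−0.35) × (1−0.25) × (1−0.95) × 0.35 = 0.00012796875
chardonnay: 0.9 × (1−0.75) × (1−0.05) × (1−0.2) × (1−0.75) × 0.45 = 0.0192375
P(chardonnay | x) = 0.0192375 / 0.01936546875 ≈ 0.993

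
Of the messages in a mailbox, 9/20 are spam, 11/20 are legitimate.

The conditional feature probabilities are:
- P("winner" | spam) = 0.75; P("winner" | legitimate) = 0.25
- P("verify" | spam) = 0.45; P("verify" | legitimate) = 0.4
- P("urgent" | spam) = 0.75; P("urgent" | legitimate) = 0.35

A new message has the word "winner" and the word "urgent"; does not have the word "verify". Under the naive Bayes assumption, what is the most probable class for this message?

spam

spam: 0.45 × 0.75 × (1−0.45) × 0.75 = 0.13921875
legitimate: 0.55 × 0.25 × (1−0.4) × 0.35 = 0.028875
Highest score → spam.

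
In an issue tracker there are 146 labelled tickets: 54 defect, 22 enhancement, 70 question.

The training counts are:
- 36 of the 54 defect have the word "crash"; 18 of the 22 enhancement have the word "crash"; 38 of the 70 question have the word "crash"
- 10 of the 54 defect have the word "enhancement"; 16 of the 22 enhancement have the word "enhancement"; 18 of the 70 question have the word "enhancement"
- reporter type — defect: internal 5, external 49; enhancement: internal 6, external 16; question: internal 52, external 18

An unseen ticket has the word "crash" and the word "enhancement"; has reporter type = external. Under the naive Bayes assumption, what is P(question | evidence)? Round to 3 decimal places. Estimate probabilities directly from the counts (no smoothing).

0.139

defect: (54/146) × (36/54) × (10/54) × (49/54) ≈ 0.0414341
enhancement: (22/146) × (18/22) × (16/22) × (16/22) ≈ 0.06521
question: (70/146) × (38/70) × (18/70) × (18/70) ≈ 0.01721
P(question | x) = 0.01721 / 0.1238541 ≈ 0.139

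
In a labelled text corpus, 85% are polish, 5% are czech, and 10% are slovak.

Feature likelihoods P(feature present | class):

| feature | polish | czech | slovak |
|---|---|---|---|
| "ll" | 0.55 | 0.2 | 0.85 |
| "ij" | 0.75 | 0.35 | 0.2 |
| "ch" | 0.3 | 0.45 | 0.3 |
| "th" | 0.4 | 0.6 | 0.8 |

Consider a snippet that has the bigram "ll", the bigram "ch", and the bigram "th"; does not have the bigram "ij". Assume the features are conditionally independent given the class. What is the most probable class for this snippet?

polish: 0.85 × 0.55 × (1−0.75) × 0.3 × 0.4 = 0.014025
czech: 0.05 × 0.2 × (1−0.35) × 0.45 × 0.6 = 0.001755
slovak: 0.1 × 0.85 × (1−0.2) × 0.3 × 0.8 = 0.01632
Highest score → slovak.

slovak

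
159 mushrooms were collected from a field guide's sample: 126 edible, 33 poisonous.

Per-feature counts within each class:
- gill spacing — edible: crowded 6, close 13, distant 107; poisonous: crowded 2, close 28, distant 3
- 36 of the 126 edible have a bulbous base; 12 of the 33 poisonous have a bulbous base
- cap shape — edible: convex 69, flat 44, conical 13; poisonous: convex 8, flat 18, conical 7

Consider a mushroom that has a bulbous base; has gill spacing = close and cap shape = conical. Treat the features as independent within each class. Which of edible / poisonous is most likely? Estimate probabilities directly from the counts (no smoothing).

edible: (126/159) × (13/126) × (36/126) × (13/126) ≈ 0.00241019
poisonous: (33/159) × (28/33) × (12/33) × (7/33) ≈ 0.0135835
Highest score → poisonous.

poisonous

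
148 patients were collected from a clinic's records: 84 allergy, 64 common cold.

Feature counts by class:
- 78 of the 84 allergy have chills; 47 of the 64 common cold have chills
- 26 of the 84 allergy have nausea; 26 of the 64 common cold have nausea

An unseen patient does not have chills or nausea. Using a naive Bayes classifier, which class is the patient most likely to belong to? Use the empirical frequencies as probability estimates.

allergy: (84/148) × (6/84) × (58/84) ≈ 0.0279923
common cold: (64/148) × (17/64) × (38/64) ≈ 0.068201
Highest score → common cold.

common cold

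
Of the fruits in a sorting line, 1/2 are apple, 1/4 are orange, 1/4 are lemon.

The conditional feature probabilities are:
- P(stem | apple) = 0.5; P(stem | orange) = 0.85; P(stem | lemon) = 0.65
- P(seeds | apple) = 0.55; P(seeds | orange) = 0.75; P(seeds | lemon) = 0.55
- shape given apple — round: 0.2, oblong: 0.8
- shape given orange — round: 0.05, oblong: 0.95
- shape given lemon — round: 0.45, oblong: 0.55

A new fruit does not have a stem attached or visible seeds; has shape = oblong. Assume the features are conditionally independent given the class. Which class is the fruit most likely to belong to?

apple

apple: 0.5 × (1−0.5) × (1−0.55) × 0.8 = 0.09
orange: 0.25 × (1−0.85) × (1−0.75) × 0.95 = 0.00890625
lemon: 0.25 × (1−0.65) × (1−0.55) × 0.55 = 0.02165625
Highest score → apple.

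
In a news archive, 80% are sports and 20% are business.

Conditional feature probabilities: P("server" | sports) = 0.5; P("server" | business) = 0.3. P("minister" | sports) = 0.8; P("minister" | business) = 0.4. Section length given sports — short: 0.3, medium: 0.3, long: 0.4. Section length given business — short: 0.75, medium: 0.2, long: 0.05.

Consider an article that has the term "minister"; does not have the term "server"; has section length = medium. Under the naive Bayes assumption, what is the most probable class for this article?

sports: 0.8 × (1−0.5) × 0.8 × 0.3 = 0.096
business: 0.2 × (1−0.3) × 0.4 × 0.2 = 0.0112
Highest score → sports.

sports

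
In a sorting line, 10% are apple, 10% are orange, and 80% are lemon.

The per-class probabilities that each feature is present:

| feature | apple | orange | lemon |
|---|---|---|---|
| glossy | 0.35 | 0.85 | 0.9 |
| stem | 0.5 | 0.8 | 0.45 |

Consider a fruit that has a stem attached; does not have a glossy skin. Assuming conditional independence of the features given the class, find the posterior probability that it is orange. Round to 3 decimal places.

0.149

apple: 0.1 × (1−0.35) × 0.5 = 0.0325
orange: 0.1 × (1−0.85) × 0.8 = 0.012
lemon: 0.8 × (1−0.9) × 0.45 = 0.036
P(orange | x) = 0.012 / 0.0805 ≈ 0.149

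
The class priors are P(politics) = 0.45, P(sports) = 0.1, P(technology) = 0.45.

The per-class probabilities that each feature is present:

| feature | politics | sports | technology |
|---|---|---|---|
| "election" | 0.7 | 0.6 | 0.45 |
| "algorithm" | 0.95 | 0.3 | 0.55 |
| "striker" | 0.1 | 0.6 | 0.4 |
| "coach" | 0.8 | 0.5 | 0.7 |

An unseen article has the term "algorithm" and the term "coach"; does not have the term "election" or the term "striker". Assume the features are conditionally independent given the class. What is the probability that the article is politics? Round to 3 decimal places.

politics: 0.45 × (1−0.7) × 0.95 × (1−0.1) × 0.8 = 0.09234
sports: 0.1 × (1−0.6) × 0.3 × (1−0.6) × 0.5 = 0.0024
technology: 0.45 × (1−0.45) × 0.55 × (1−0.4) × 0.7 = 0.0571725
P(politics | x) = 0.09234 / 0.1519125 ≈ 0.608

0.608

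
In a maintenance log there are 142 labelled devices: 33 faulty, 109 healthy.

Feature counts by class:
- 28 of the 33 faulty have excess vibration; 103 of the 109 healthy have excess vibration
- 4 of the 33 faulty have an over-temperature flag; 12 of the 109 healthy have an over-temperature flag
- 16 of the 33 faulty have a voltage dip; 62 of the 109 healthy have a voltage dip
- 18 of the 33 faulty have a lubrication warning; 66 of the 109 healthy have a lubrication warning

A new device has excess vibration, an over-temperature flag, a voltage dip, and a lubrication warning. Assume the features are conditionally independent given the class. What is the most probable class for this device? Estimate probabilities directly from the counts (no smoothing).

healthy

faulty: (33/142) × (28/33) × (4/33) × (16/33) × (18/33) ≈ 0.00632092
healthy: (109/142) × (103/109) × (12/109) × (62/109) × (66/109) ≈ 0.0275034
Highest score → healthy.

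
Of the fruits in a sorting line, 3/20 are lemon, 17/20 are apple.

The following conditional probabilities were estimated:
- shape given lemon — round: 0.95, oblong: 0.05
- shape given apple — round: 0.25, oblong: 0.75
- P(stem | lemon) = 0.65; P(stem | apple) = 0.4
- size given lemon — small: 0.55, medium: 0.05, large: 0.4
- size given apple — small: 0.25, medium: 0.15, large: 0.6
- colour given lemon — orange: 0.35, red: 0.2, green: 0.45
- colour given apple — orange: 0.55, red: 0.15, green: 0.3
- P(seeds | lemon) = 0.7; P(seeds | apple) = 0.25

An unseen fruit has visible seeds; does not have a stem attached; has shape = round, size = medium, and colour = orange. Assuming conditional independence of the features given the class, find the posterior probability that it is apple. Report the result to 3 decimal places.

0.811

lemon: 0.15 × 0.95 × (1−0.65) × 0.05 × 0.35 × 0.7 = 0.00061096875
apple: 0.85 × 0.25 × (1−0.4) × 0.15 × 0.55 × 0.25 = 0.0026296875
P(apple | x) = 0.0026296875 / 0.00324065625 ≈ 0.811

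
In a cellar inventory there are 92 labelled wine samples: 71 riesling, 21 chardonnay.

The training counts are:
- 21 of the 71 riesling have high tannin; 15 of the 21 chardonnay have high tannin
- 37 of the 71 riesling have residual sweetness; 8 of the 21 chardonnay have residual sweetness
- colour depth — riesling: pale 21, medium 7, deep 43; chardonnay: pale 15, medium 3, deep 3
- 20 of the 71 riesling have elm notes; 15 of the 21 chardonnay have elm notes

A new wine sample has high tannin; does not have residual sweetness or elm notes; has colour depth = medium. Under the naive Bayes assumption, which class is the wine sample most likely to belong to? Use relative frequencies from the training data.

riesling

riesling: (71/92) × (21/71) × (34/71) × (7/71) × (51/71) ≈ 0.00774112
chardonnay: (21/92) × (15/21) × (13/21) × (3/21) × (6/21) ≈ 0.00411966
Highest score → riesling.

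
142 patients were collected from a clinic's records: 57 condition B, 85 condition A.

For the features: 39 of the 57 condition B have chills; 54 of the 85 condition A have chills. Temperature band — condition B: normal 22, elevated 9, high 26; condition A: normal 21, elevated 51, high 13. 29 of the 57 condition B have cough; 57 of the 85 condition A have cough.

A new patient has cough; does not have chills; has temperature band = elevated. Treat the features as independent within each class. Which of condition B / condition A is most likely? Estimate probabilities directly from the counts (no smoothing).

condition B: (57/142) × (18/57) × (9/57) × (29/57) ≈ 0.010183
condition A: (85/142) × (31/85) × (51/85) × (57/85) ≈ 0.0878376
Highest score → condition A.

condition A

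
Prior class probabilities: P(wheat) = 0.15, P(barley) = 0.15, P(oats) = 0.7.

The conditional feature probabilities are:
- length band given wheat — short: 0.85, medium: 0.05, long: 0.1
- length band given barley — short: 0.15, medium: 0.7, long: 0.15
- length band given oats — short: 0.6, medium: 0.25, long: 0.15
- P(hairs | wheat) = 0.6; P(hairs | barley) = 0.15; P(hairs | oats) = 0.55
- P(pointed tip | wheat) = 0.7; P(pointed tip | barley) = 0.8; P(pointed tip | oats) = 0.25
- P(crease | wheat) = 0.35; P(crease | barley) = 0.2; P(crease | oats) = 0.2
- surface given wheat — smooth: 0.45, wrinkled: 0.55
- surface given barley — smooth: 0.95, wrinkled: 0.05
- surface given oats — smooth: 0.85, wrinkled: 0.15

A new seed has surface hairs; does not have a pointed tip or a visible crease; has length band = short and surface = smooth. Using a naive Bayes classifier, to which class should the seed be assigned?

oats

wheat: 0.15 × 0.85 × 0.6 × (1−0.7) × (1−0.35) × 0.45 = 0.006712875
barley: 0.15 × 0.15 × 0.15 × (1−0.8) × (1−0.2) × 0.95 = 0.000513
oats: 0.7 × 0.6 × 0.55 × (1−0.25) × (1−0.2) × 0.85 = 0.11781
Highest score → oats.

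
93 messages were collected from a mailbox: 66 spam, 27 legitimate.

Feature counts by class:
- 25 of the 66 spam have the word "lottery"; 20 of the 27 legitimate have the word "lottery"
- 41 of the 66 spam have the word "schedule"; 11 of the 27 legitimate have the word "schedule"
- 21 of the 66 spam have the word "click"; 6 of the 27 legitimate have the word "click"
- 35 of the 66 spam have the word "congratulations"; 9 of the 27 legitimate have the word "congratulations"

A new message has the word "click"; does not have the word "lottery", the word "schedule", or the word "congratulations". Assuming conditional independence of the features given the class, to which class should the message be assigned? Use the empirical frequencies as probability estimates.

spam

spam: (66/93) × (41/66) × (25/66) × (21/66) × (31/66) ≈ 0.0249569
legitimate: (27/93) × (7/27) × (16/27) × (6/27) × (18/27) ≈ 0.00660796
Highest score → spam.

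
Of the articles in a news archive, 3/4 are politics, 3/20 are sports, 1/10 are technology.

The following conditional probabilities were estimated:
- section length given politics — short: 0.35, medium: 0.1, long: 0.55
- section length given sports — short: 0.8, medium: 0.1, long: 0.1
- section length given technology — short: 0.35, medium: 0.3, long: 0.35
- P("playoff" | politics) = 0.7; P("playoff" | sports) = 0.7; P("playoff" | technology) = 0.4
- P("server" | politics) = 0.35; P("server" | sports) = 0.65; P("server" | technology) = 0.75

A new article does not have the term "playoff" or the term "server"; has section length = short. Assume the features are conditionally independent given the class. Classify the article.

politics

politics: 0.75 × 0.35 × (1−0.7) × (1−0.35) = 0.0511875
sports: 0.15 × 0.8 × (1−0.7) × (1−0.65) = 0.0126
technology: 0.1 × 0.35 × (1−0.4) × (1−0.75) = 0.00525
Highest score → politics.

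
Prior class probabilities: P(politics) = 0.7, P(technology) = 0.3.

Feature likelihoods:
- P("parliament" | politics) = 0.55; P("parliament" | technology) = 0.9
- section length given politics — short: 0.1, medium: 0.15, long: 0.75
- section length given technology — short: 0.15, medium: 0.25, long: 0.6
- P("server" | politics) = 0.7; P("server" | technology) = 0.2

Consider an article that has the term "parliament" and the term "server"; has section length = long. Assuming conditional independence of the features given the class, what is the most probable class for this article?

politics

politics: 0.7 × 0.55 × 0.75 × 0.7 = 0.202125
technology: 0.3 × 0.9 × 0.6 × 0.2 = 0.0324
Highest score → politics.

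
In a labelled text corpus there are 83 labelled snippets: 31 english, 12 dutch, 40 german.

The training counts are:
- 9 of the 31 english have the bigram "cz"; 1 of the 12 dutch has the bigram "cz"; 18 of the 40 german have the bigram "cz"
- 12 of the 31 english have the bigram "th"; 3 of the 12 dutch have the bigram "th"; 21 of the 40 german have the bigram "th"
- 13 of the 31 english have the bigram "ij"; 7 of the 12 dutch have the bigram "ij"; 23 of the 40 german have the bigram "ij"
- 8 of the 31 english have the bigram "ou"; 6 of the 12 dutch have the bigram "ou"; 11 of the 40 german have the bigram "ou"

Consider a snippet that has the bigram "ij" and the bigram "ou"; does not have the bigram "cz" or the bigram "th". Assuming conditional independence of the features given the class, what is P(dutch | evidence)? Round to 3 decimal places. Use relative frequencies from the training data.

0.436

english: (31/83) × (22/31) × (19/31) × (13/31) × (8/31) ≈ 0.0175811
dutch: (12/83) × (11/12) × (9/12) × (7/12) × (6/12) ≈ 0.028991
german: (40/83) × (22/40) × (19/40) × (23/40) × (11/40) ≈ 0.0199085
P(dutch | x) = 0.028991 / 0.0664806 ≈ 0.436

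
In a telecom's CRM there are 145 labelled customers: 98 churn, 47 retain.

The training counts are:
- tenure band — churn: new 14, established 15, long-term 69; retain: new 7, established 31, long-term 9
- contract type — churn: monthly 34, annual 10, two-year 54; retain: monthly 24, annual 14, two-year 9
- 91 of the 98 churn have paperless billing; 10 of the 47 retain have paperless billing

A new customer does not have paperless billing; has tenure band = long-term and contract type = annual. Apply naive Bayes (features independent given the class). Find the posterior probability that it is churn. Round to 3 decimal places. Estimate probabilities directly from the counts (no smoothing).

churn: (98/145) × (69/98) × (10/98) × (7/98) ≈ 0.00346838
retain: (47/145) × (9/47) × (14/47) × (37/47) ≈ 0.0145549
P(churn | x) = 0.00346838 / 0.01802328 ≈ 0.192

0.192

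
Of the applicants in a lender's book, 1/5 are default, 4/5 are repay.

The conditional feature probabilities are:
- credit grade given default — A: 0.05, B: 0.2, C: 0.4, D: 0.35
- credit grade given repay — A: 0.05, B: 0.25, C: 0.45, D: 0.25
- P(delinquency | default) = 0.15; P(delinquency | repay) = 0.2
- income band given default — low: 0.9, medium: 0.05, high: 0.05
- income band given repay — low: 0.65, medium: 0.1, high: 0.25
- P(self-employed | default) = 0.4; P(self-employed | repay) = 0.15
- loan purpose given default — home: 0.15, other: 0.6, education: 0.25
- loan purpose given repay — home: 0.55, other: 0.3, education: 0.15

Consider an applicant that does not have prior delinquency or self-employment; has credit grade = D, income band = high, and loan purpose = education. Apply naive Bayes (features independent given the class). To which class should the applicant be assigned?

default: 0.2 × 0.35 × (1−0.15) × 0.05 × (1−0.4) × 0.25 = 0.00044625
repay: 0.8 × 0.25 × (1−0.2) × 0.25 × (1−0.15) × 0.15 = 0.0051
Highest score → repay.

repay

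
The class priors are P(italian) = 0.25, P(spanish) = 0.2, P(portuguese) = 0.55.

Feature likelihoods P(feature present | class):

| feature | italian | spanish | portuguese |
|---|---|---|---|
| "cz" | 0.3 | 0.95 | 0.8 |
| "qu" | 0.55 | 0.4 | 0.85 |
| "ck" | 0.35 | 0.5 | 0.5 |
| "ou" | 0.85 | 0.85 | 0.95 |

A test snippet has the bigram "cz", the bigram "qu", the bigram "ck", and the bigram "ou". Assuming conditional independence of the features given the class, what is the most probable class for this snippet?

italian: 0.25 × 0.3 × 0.55 × 0.35 × 0.85 = 0.012271875
spanish: 0.2 × 0.95 × 0.4 × 0.5 × 0.85 = 0.0323
portuguese: 0.55 × 0.8 × 0.85 × 0.5 × 0.95 = 0.17765
Highest score → portuguese.

portuguese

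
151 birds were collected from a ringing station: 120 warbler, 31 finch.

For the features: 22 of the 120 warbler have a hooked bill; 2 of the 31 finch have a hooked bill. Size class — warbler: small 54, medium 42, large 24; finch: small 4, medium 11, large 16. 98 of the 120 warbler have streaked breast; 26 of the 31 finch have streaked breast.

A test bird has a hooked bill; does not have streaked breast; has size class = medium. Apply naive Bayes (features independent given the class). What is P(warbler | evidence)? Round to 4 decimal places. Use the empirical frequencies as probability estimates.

0.9250

warbler: (120/151) × (22/120) × (42/120) × (22/120) ≈ 0.00934879
finch: (31/151) × (2/31) × (11/31) × (5/31) ≈ 0.00075804
P(warbler | x) = 0.00934879 / 0.01010683 ≈ 0.9250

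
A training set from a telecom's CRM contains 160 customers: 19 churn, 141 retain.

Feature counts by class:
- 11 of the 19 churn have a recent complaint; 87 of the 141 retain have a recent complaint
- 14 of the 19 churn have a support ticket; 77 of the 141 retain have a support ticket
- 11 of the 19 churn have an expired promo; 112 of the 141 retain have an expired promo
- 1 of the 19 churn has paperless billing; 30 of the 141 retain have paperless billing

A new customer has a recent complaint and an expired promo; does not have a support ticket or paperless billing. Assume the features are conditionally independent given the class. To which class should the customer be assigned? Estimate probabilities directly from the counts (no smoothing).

retain

churn: (19/160) × (11/19) × (5/19) × (11/19) × (18/19) ≈ 0.00992309
retain: (141/160) × (87/141) × (64/141) × (112/141) × (111/141) ≈ 0.154334
Highest score → retain.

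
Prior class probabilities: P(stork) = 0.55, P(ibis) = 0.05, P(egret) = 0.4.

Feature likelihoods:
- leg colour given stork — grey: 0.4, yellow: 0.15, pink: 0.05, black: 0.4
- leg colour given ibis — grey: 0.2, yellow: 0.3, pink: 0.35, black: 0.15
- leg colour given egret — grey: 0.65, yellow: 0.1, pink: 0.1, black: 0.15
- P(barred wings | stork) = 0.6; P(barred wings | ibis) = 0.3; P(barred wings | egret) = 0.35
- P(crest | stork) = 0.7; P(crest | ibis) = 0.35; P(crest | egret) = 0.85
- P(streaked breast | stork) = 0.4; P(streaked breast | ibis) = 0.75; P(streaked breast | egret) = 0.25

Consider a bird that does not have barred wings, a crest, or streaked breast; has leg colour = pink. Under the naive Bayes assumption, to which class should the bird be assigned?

egret

stork: 0.55 × 0.05 × (1−0.6) × (1−0.7) × (1−0.4) = 0.00198
ibis: 0.05 × 0.35 × (1−0.3) × (1−0.35) × (1−0.75) = 0.001990625
egret: 0.4 × 0.1 × (1−0.35) × (1−0.85) × (1−0.25) = 0.002925
Highest score → egret.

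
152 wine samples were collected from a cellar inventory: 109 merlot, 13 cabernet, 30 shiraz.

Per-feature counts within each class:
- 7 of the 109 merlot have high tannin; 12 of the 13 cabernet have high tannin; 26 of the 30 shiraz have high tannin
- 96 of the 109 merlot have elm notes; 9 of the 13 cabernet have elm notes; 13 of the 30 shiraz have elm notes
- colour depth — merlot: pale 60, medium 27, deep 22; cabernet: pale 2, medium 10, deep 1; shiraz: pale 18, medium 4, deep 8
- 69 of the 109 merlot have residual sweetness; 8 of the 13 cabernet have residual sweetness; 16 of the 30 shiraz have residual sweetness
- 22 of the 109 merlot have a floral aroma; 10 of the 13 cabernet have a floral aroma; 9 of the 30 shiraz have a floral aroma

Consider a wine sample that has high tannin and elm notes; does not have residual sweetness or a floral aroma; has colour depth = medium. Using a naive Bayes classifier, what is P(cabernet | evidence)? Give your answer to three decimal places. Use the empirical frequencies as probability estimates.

merlot: (109/152) × (7/109) × (96/109) × (27/109) × (40/109) × (87/109) ≈ 0.00294281
cabernet: (13/152) × (12/13) × (9/13) × (10/13) × (5/13) × (3/13) ≈ 0.00373163
shiraz: (30/152) × (26/30) × (13/30) × (4/30) × (14/30) × (21/30) ≈ 0.00322846
P(cabernet | x) = 0.00373163 / 0.0099029 ≈ 0.377

0.377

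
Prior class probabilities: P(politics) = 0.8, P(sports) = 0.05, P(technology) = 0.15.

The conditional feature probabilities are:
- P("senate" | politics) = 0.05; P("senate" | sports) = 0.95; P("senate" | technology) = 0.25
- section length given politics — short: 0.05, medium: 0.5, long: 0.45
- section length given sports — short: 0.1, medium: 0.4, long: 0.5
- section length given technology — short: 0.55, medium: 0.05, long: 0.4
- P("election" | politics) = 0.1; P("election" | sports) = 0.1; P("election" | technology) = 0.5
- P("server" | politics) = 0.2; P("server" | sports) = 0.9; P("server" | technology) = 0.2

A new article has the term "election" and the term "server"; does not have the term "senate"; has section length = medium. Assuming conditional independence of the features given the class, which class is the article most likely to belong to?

politics

politics: 0.8 × (1−0.05) × 0.5 × 0.1 × 0.2 = 0.0076
sports: 0.05 × (1−0.95) × 0.4 × 0.1 × 0.9 = 0.00009
technology: 0.15 × (1−0.25) × 0.05 × 0.5 × 0.2 = 0.0005625
Highest score → politics.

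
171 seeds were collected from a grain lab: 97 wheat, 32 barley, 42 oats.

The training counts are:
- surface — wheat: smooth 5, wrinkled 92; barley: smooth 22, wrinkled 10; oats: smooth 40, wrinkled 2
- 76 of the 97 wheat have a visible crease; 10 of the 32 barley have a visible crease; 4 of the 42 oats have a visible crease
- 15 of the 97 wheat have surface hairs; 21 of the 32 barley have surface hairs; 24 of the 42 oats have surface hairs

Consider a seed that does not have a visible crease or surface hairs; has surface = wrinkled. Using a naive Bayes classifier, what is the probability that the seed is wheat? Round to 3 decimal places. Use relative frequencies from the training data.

wheat: (97/171) × (92/97) × (21/97) × (82/97) ≈ 0.0984649
barley: (32/171) × (10/32) × (22/32) × (11/32) ≈ 0.0138204
oats: (42/171) × (2/42) × (38/42) × (18/42) ≈ 0.00453515
P(wheat | x) = 0.0984649 / 0.11682045 ≈ 0.843

0.843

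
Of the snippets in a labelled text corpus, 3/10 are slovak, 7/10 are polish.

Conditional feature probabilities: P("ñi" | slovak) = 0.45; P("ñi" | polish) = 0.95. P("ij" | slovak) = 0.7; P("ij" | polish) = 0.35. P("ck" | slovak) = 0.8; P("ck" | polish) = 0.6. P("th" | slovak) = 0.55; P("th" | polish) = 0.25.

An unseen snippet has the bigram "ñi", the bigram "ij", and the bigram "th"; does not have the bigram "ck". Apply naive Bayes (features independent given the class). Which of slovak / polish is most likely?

polish

slovak: 0.3 × 0.45 × 0.7 × (1−0.8) × 0.55 = 0.010395
polish: 0.7 × 0.95 × 0.35 × (1−0.6) × 0.25 = 0.023275
Highest score → polish.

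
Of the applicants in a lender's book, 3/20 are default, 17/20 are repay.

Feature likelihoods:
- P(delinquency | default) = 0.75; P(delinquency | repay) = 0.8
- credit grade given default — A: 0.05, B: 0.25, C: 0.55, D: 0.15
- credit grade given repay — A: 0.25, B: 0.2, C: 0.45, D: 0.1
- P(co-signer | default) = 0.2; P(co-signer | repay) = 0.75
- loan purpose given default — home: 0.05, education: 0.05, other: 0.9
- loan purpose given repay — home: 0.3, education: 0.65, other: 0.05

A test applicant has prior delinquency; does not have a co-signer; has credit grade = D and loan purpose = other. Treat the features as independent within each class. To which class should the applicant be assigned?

default

default: 0.15 × 0.75 × 0.15 × (1−0.2) × 0.9 = 0.01215
repay: 0.85 × 0.8 × 0.1 × (1−0.75) × 0.05 = 0.00085
Highest score → default.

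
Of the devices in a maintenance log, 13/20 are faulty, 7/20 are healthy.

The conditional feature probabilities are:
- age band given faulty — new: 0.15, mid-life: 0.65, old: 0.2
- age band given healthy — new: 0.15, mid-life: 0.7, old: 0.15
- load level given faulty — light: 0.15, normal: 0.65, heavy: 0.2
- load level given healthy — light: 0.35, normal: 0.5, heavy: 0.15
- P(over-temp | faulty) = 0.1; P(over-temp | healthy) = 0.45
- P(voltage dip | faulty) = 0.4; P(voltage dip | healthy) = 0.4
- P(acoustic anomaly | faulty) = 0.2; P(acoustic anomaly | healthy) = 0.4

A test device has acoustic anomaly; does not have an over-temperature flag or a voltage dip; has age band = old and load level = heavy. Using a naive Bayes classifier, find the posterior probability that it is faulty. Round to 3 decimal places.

faulty: 0.65 × 0.2 × 0.2 × (1−0.1) × (1−0.4) × 0.2 = 0.002808
healthy: 0.35 × 0.15 × 0.15 × (1−0.45) × (1−0.4) × 0.4 = 0.0010395
P(faulty | x) = 0.002808 / 0.0038475 ≈ 0.730

0.730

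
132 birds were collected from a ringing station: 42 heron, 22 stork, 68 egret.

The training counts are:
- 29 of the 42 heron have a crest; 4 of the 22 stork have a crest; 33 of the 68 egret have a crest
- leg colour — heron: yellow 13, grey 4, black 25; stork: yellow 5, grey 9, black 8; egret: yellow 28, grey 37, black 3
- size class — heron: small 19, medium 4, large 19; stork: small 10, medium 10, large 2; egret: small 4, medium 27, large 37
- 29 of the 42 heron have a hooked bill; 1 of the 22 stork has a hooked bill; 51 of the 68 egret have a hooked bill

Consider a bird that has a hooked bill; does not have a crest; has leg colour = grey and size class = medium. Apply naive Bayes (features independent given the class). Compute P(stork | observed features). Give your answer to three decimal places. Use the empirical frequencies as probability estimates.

0.026

heron: (42/132) × (13/42) × (4/42) × (4/42) × (29/42) ≈ 0.000616793
stork: (22/132) × (18/22) × (9/22) × (10/22) × (1/22) ≈ 0.00115259
egret: (68/132) × (35/68) × (37/68) × (27/68) × (51/68) ≈ 0.0429638
P(stork | x) = 0.00115259 / 0.044733183 ≈ 0.026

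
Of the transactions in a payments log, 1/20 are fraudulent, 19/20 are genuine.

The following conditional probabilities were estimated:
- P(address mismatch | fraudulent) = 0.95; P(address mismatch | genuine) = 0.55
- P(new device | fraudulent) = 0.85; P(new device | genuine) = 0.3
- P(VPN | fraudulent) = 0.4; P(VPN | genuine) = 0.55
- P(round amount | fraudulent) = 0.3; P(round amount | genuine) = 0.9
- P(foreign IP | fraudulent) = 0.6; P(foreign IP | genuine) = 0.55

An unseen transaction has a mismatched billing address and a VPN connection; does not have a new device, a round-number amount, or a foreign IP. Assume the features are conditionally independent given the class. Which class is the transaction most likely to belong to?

genuine

fraudulent: 0.05 × 0.95 × (1−0.85) × 0.4 × (1−0.3) × (1−0.6) = 0.000798
genuine: 0.95 × 0.55 × (1−0.3) × 0.55 × (1−0.9) × (1−0.55) = 0.0090523125
Highest score → genuine.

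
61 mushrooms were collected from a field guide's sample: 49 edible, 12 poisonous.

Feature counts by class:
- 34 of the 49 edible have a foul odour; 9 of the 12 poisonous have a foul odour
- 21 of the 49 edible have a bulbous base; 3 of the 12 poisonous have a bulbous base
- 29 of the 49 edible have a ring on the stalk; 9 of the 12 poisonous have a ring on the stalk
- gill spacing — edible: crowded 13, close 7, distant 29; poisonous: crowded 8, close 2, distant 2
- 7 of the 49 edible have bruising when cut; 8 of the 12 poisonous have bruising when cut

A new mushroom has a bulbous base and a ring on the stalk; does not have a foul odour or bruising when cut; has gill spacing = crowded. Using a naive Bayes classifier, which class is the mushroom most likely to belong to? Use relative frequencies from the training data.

edible: (49/61) × (15/49) × (21/49) × (29/49) × (13/49) × (42/49) ≈ 0.0141836
poisonous: (12/61) × (3/12) × (3/12) × (9/12) × (8/12) × (4/12) ≈ 0.00204918
Highest score → edible.

edible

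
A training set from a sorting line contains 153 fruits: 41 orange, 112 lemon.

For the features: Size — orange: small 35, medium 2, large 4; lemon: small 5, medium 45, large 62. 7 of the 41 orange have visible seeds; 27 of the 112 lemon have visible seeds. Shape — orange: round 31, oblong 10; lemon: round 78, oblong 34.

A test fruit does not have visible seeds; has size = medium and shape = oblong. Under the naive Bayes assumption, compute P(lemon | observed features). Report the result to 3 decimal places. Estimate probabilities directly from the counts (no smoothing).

0.962

orange: (41/153) × (2/41) × (34/41) × (10/41) ≈ 0.00264393
lemon: (112/153) × (45/112) × (85/112) × (34/112) ≈ 0.0677615
P(lemon | x) = 0.0677615 / 0.07040543 ≈ 0.962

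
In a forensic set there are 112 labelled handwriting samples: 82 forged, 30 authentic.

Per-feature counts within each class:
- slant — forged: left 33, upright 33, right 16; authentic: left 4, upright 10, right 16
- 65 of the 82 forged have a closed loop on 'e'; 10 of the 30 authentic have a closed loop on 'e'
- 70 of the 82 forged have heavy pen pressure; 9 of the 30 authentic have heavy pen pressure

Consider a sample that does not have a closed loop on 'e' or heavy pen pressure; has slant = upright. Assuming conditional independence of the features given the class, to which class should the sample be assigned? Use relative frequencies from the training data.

forged: (82/112) × (33/82) × (17/82) × (12/82) ≈ 0.00893919
authentic: (30/112) × (10/30) × (20/30) × (21/30) ≈ 0.0416667
Highest score → authentic.

authentic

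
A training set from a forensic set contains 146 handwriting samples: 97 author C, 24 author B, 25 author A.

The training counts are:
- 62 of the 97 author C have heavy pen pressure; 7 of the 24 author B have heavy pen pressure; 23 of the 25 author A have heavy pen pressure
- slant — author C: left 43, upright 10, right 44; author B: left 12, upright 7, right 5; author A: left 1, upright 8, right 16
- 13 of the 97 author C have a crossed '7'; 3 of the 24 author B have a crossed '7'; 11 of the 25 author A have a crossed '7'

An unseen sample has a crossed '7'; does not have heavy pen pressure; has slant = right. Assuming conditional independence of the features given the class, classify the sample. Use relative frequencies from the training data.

author C: (97/146) × (35/97) × (44/97) × (13/97) ≈ 0.0145736
author B: (24/146) × (17/24) × (5/24) × (3/24) ≈ 0.00303225
author A: (25/146) × (2/25) × (16/25) × (11/25) ≈ 0.00385753
Highest score → author C.

author C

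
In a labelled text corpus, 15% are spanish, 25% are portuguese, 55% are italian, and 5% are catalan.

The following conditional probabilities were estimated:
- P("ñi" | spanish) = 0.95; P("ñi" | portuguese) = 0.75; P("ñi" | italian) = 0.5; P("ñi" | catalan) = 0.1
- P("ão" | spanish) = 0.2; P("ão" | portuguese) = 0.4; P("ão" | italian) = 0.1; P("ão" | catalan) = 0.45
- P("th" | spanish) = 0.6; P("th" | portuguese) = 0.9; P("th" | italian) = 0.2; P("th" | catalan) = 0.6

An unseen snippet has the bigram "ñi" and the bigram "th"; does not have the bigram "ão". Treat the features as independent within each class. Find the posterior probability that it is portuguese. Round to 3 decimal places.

spanish: 0.15 × 0.95 × (1−0.2) × 0.6 = 0.0684
portuguese: 0.25 × 0.75 × (1−0.4) × 0.9 = 0.10125
italian: 0.55 × 0.5 × (1−0.1) × 0.2 = 0.0495
catalan: 0.05 × 0.1 × (1−0.45) × 0.6 = 0.00165
P(portuguese | x) = 0.10125 / 0.2208 ≈ 0.459

0.459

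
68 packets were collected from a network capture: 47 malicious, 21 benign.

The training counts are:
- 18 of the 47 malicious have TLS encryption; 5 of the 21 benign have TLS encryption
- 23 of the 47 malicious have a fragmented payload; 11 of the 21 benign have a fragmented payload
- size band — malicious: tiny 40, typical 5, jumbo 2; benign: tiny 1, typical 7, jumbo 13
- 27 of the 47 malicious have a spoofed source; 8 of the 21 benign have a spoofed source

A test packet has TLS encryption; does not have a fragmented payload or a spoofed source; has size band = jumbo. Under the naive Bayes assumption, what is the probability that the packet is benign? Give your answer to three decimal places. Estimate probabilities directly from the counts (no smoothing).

malicious: (47/68) × (18/47) × (24/47) × (2/47) × (20/47) ≈ 0.0024476
benign: (21/68) × (5/21) × (10/21) × (13/21) × (13/21) ≈ 0.0134181
P(benign | x) = 0.0134181 / 0.0158657 ≈ 0.846

0.846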